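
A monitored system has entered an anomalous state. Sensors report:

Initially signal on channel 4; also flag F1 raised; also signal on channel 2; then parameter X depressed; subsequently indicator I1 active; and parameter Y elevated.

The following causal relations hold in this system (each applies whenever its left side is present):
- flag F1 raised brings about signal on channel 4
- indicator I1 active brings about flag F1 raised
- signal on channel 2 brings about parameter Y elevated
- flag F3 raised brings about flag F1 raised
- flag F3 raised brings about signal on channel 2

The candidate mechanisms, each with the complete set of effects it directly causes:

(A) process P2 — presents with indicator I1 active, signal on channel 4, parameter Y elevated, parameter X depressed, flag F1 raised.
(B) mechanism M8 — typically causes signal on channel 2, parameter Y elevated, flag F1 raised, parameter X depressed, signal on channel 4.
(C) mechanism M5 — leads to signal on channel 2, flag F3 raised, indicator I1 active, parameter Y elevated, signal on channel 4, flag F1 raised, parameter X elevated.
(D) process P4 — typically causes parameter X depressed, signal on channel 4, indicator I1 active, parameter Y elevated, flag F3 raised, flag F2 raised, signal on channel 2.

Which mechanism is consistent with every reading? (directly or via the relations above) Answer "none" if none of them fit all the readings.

D

Per-candidate check:
(A) process P2 — signal on channel 4 yes; flag F1 raised yes; signal on channel 2 NO; parameter X depressed yes; indicator I1 active yes; parameter Y elevated yes
(B) mechanism M8 — does not account for indicator I1 active
(C) mechanism M5 — signal on channel 4 yes; flag F1 raised yes; signal on channel 2 yes; parameter X depressed NO; indicator I1 active yes; parameter Y elevated yes
(D) process P4 — accounts for every observation (flag F1 raised by flag F3 raised → flag F1 raised)
(D) alone accounts for all the evidence.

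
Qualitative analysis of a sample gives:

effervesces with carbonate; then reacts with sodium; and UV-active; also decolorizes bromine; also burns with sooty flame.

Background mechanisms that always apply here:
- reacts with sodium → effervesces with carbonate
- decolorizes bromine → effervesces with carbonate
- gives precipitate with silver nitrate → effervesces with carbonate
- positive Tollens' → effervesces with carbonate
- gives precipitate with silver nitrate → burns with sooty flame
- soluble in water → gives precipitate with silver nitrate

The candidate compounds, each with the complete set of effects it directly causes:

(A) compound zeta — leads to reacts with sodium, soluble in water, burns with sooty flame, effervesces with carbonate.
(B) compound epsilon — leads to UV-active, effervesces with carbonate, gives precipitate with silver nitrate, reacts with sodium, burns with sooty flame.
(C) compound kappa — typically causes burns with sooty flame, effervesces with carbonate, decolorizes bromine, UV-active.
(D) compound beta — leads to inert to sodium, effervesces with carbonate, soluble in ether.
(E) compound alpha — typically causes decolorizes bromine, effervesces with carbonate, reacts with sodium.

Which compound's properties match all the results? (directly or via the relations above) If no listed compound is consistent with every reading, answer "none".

Testing each hypothesis:
(A) compound zeta — effervesces with carbonate ✓; reacts with sodium ✓; UV-active ✗; decolorizes bromine ✗; burns with sooty flame ✓
(B) compound epsilon — does not account for decolorizes bromine
(C) compound kappa — effervesces with carbonate ✓; reacts with sodium ✗; UV-active ✓; decolorizes bromine ✓; burns with sooty flame ✓
(D) compound beta — effervesces with carbonate ✓; reacts with sodium ✗; UV-active ✗; decolorizes bromine ✗; burns with sooty flame ✗
(E) compound alpha — effervesces with carbonate ✓; reacts with sodium ✓; UV-active ✗; decolorizes bromine ✓; burns with sooty flame ✗
Every candidate fails on at least one observation.

none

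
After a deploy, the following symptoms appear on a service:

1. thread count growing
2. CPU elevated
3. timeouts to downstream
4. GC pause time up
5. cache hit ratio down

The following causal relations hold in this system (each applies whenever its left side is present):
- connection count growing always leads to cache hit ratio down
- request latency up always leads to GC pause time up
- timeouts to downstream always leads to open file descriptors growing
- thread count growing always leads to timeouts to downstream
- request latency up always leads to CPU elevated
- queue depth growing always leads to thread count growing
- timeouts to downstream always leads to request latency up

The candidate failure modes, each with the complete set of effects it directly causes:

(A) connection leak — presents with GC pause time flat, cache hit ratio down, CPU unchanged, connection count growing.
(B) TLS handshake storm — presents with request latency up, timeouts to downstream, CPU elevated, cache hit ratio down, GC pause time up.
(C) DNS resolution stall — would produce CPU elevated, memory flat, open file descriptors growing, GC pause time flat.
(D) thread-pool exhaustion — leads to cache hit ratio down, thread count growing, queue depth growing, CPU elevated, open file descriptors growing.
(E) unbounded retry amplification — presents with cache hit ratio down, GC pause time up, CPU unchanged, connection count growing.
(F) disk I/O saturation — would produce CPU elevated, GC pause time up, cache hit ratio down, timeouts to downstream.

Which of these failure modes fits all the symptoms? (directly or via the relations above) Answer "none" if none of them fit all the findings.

Per-candidate check:
(A) connection leak — thread count growing miss; CPU elevated miss; timeouts to downstream miss; GC pause time up miss; cache hit ratio down match
(B) TLS handshake storm — thread count growing miss; CPU elevated match; timeouts to downstream match; GC pause time up match; cache hit ratio down match
(C) DNS resolution stall — fails on thread count growing, timeouts to downstream, GC pause time up, cache hit ratio down (predicts GC pause time flat, not GC pause time up)
(D) thread-pool exhaustion — accounts for every observation (timeouts to downstream via thread count growing → timeouts to downstream)
(E) unbounded retry amplification — thread count growing miss; CPU elevated miss; timeouts to downstream miss; GC pause time up match; cache hit ratio down match
(F) disk I/O saturation — does not account for thread count growing
(D) is the only candidate with no mismatches.

D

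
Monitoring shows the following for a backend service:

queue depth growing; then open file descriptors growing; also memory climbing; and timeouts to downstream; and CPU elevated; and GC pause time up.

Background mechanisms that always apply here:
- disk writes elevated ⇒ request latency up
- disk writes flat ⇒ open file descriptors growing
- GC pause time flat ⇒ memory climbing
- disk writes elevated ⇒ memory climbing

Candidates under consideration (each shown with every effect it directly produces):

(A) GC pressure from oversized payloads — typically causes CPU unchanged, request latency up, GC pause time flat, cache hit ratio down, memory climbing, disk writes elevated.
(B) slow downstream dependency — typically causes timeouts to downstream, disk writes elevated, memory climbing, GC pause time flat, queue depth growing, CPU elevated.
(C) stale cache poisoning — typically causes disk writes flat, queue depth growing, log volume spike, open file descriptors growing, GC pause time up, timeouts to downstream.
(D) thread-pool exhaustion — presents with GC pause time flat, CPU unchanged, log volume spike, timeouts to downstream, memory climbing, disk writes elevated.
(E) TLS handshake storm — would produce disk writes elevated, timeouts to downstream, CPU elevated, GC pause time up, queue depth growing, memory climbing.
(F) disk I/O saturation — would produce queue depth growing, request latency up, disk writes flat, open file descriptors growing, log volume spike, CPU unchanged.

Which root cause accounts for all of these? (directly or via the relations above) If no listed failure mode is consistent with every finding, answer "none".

Testing each hypothesis:
(A) GC pressure from oversized payloads — queue depth growing miss; open file descriptors growing miss; memory climbing match; timeouts to downstream miss; CPU elevated miss; GC pause time up miss
(B) slow downstream dependency — queue depth growing match; open file descriptors growing miss; memory climbing match; timeouts to downstream match; CPU elevated match; GC pause time up miss
(C) stale cache poisoning — does not account for memory climbing, CPU elevated
(D) thread-pool exhaustion — queue depth growing miss; open file descriptors growing miss; memory climbing match; timeouts to downstream match; CPU elevated miss; GC pause time up miss
(E) TLS handshake storm — queue depth growing match; open file descriptors growing miss; memory climbing match; timeouts to downstream match; CPU elevated match; GC pause time up match
(F) disk I/O saturation — fails on memory climbing, timeouts to downstream, CPU elevated, GC pause time up (predicts CPU unchanged, not CPU elevated)
No candidate is consistent with all observations.

none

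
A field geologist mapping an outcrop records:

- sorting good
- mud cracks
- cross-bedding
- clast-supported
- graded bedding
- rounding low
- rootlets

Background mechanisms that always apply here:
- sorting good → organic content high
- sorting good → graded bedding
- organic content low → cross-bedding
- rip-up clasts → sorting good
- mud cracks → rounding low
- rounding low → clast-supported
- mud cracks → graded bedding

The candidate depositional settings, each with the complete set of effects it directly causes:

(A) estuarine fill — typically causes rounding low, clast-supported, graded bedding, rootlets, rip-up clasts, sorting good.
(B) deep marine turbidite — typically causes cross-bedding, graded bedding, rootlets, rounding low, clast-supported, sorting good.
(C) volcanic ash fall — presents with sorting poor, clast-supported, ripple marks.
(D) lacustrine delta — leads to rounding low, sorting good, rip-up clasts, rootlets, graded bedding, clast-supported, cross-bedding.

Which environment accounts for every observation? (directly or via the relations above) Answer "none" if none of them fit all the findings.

Checking each candidate against the observations:
(A) estuarine fill — does not account for mud cracks, cross-bedding
(B) deep marine turbidite — sorting good +; mud cracks -; cross-bedding +; clast-supported +; graded bedding +; rounding low +; rootlets +
(C) volcanic ash fall — sorting good -; mud cracks -; cross-bedding -; clast-supported +; graded bedding -; rounding low -; rootlets -
(D) lacustrine delta — does not account for mud cracks
None of the listed candidates fits everything.

none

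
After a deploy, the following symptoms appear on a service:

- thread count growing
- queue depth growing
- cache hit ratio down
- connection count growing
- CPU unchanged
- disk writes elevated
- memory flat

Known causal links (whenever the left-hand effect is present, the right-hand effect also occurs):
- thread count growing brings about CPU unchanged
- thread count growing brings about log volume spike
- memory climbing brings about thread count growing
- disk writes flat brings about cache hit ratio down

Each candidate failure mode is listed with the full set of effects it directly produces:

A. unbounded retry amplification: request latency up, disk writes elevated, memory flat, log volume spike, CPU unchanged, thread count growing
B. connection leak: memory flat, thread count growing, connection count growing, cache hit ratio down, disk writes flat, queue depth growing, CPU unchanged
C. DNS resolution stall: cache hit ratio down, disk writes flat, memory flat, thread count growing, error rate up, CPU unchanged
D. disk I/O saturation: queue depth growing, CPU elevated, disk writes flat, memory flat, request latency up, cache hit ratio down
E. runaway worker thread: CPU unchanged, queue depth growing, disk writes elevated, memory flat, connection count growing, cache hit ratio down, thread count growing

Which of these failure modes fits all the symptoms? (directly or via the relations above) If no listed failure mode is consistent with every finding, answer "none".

For each candidate, compare predicted effects to what was observed:
(A) unbounded retry amplification — does not account for queue depth growing, cache hit ratio down, connection count growing
(B) connection leak — fails on disk writes elevated (predicts disk writes flat, not disk writes elevated)
(C) DNS resolution stall — thread count growing ✓; queue depth growing ✗; cache hit ratio down ✓; connection count growing ✗; CPU unchanged ✓; disk writes elevated ✗; memory flat ✓
(D) disk I/O saturation — fails on thread count growing, connection count growing, CPU unchanged, disk writes elevated (predicts CPU elevated, not CPU unchanged; predicts disk writes flat, not disk writes elevated)
(E) runaway worker thread — thread count growing ✓; queue depth growing ✓; cache hit ratio down ✓; connection count growing ✓; CPU unchanged ✓; disk writes elevated ✓; memory flat ✓
(E) is the only candidate with no mismatches.

E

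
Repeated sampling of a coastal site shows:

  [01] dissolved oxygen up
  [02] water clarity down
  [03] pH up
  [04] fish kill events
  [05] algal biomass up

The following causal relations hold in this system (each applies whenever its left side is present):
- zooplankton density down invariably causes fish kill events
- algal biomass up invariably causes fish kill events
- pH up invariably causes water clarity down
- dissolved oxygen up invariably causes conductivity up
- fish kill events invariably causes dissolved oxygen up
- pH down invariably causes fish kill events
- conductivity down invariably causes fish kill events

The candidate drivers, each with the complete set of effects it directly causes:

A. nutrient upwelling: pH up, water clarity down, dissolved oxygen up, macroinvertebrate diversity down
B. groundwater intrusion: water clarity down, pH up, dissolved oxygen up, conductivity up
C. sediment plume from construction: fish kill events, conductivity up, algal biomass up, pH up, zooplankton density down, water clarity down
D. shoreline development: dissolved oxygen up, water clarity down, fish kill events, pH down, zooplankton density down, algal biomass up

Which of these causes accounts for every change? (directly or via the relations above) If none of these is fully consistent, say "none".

Testing each hypothesis:
(A) nutrient upwelling — dissolved oxygen up yes; water clarity down yes; pH up yes; fish kill events NO; algal biomass up NO
(B) groundwater intrusion — dissolved oxygen up yes; water clarity down yes; pH up yes; fish kill events NO; algal biomass up NO
(C) sediment plume from construction — dissolved oxygen up yes (via fish kill events → dissolved oxygen up); water clarity down yes; pH up yes; fish kill events yes; algal biomass up yes
(D) shoreline development — dissolved oxygen up yes; water clarity down yes; pH up NO; fish kill events yes; algal biomass up yes
(C) alone accounts for all the evidence.

C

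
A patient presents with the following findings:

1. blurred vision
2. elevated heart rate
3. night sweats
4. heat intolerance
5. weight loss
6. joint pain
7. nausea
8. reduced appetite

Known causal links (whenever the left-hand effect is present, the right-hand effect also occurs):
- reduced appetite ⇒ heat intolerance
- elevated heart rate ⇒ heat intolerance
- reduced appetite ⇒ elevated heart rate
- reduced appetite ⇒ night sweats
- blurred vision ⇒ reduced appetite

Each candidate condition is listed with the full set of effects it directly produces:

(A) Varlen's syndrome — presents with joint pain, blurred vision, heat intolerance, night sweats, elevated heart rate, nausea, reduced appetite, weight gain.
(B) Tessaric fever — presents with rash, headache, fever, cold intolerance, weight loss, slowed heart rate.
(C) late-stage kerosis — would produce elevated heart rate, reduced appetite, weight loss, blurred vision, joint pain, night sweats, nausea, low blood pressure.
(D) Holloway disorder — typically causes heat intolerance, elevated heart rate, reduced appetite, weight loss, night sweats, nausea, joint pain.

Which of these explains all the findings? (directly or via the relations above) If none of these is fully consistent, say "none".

C

Per-candidate check:
(A) Varlen's syndrome — blurred vision +; elevated heart rate +; night sweats +; heat intolerance +; weight loss -; joint pain +; nausea +; reduced appetite +
(B) Tessaric fever — fails on blurred vision, elevated heart rate, night sweats, heat intolerance, joint pain, nausea, reduced appetite (predicts slowed heart rate, not elevated heart rate; predicts cold intolerance, not heat intolerance)
(C) late-stage kerosis — blurred vision +; elevated heart rate +; night sweats +; heat intolerance + (through elevated heart rate → heat intolerance); weight loss +; joint pain +; nausea +; reduced appetite +
(D) Holloway disorder — blurred vision -; elevated heart rate +; night sweats +; heat intolerance +; weight loss +; joint pain +; nausea +; reduced appetite +
Only (C) is consistent with every observation.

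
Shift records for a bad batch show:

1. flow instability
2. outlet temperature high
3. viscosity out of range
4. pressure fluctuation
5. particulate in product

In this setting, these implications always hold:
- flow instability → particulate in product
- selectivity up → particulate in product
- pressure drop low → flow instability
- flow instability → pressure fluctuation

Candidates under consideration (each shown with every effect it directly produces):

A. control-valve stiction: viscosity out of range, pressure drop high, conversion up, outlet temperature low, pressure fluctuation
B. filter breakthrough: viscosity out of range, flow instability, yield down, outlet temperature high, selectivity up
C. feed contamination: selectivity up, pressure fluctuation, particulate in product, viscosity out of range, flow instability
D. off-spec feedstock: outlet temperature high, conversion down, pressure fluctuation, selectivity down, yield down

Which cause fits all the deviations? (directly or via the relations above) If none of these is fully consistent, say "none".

B

Testing each hypothesis:
(A) control-valve stiction — flow instability ✗; outlet temperature high ✗; viscosity out of range ✓; pressure fluctuation ✓; particulate in product ✗
(B) filter breakthrough — accounts for every observation (pressure fluctuation through flow instability → pressure fluctuation)
(C) feed contamination — does not account for outlet temperature high
(D) off-spec feedstock — does not account for flow instability, viscosity out of range, particulate in product
(B) is the only candidate with no mismatches.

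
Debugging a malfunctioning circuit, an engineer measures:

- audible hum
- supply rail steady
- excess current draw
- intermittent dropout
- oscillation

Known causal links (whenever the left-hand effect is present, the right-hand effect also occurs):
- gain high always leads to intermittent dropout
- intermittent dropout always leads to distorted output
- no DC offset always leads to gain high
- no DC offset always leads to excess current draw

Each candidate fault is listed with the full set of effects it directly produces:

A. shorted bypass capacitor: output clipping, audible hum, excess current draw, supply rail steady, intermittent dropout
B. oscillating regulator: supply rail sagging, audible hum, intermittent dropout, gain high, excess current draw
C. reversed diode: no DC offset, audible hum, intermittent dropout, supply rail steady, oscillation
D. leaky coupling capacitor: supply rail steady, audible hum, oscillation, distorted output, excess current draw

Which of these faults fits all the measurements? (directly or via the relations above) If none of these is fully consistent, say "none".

Testing each hypothesis:
(A) shorted bypass capacitor — audible hum yes; supply rail steady yes; excess current draw yes; intermittent dropout yes; oscillation NO
(B) oscillating regulator — audible hum yes; supply rail steady NO; excess current draw yes; intermittent dropout yes; oscillation NO
(C) reversed diode — audible hum yes; supply rail steady yes; excess current draw yes (via no DC offset → excess current draw); intermittent dropout yes; oscillation yes
(D) leaky coupling capacitor — audible hum yes; supply rail steady yes; excess current draw yes; intermittent dropout NO; oscillation yes
(C) is the only candidate with no mismatches.

C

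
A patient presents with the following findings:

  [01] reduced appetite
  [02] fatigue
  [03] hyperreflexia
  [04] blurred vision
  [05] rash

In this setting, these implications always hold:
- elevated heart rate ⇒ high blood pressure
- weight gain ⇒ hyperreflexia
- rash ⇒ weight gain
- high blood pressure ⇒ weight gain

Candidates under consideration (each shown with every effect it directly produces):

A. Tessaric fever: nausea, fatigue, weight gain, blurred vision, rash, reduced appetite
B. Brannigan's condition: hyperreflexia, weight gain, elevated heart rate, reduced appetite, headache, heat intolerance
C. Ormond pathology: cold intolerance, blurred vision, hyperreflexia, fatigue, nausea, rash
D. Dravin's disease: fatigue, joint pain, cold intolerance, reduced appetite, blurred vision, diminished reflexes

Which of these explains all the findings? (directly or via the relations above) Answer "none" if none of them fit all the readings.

A

Per-candidate check:
(A) Tessaric fever — reduced appetite match; fatigue match; hyperreflexia match (via weight gain → hyperreflexia); blurred vision match; rash match
(B) Brannigan's condition — reduced appetite match; fatigue miss; hyperreflexia match; blurred vision miss; rash miss
(C) Ormond pathology — does not account for reduced appetite
(D) Dravin's disease — reduced appetite match; fatigue match; hyperreflexia miss; blurred vision match; rash miss
(A) alone accounts for all the evidence.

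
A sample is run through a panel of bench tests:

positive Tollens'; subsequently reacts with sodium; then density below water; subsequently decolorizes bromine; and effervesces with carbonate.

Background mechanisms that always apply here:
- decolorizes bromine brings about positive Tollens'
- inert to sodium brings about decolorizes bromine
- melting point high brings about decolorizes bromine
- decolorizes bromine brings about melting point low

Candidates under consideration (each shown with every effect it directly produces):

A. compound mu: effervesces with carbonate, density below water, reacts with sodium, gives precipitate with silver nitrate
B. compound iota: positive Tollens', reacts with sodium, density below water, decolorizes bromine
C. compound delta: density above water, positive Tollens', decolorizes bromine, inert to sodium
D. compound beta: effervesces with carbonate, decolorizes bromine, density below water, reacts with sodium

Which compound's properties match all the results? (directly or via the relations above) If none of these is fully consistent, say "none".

D

For each candidate, compare predicted effects to what was observed:
(A) compound mu — does not account for positive Tollens', decolorizes bromine
(B) compound iota — does not account for effervesces with carbonate
(C) compound delta — fails on reacts with sodium, density below water, effervesces with carbonate (predicts inert to sodium, not reacts with sodium; predicts density above water, not density below water)
(D) compound beta — accounts for every observation (positive Tollens' via decolorizes bromine → positive Tollens')
Only (D) is consistent with every observation.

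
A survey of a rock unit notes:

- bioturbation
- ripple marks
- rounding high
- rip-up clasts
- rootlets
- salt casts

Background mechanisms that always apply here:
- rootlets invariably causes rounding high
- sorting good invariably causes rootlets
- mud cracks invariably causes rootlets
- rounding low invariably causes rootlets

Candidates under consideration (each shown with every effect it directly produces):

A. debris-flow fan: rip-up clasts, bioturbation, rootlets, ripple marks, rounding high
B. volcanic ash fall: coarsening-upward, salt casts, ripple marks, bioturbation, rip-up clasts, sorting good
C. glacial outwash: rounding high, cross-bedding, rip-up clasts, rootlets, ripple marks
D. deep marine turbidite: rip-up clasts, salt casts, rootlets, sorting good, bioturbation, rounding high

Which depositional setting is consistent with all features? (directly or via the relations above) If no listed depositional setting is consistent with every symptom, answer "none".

Testing each hypothesis:
(A) debris-flow fan — bioturbation yes; ripple marks yes; rounding high yes; rip-up clasts yes; rootlets yes; salt casts NO
(B) volcanic ash fall — accounts for every observation (rounding high by sorting good → rootlets → rounding high)
(C) glacial outwash — bioturbation NO; ripple marks yes; rounding high yes; rip-up clasts yes; rootlets yes; salt casts NO
(D) deep marine turbidite — bioturbation yes; ripple marks NO; rounding high yes; rip-up clasts yes; rootlets yes; salt casts yes
(B) is the only candidate with no mismatches.

B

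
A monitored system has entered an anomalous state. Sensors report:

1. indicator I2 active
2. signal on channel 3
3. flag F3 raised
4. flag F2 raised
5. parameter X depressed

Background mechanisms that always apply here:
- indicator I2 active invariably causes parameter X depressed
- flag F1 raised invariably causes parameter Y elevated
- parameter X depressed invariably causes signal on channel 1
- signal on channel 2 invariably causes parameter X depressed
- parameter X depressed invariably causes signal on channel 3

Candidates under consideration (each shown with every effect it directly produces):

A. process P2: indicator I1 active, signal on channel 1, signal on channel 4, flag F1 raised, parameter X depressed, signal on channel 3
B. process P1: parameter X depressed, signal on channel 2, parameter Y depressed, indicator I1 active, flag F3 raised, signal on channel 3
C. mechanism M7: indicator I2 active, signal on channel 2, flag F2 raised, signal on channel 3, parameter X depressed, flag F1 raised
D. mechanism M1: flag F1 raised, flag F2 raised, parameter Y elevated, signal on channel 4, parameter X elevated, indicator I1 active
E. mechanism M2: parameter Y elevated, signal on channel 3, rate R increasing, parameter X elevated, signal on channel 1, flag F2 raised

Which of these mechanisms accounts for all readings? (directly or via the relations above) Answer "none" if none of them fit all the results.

none

Testing each hypothesis:
(A) process P2 — indicator I2 active NO; signal on channel 3 yes; flag F3 raised NO; flag F2 raised NO; parameter X depressed yes
(B) process P1 — indicator I2 active NO; signal on channel 3 yes; flag F3 raised yes; flag F2 raised NO; parameter X depressed yes
(C) mechanism M7 — indicator I2 active yes; signal on channel 3 yes; flag F3 raised NO; flag F2 raised yes; parameter X depressed yes
(D) mechanism M1 — fails on indicator I2 active, signal on channel 3, flag F3 raised, parameter X depressed (predicts parameter X elevated, not parameter X depressed)
(E) mechanism M2 — fails on indicator I2 active, flag F3 raised, parameter X depressed (predicts parameter X elevated, not parameter X depressed)
Every candidate fails on at least one observation.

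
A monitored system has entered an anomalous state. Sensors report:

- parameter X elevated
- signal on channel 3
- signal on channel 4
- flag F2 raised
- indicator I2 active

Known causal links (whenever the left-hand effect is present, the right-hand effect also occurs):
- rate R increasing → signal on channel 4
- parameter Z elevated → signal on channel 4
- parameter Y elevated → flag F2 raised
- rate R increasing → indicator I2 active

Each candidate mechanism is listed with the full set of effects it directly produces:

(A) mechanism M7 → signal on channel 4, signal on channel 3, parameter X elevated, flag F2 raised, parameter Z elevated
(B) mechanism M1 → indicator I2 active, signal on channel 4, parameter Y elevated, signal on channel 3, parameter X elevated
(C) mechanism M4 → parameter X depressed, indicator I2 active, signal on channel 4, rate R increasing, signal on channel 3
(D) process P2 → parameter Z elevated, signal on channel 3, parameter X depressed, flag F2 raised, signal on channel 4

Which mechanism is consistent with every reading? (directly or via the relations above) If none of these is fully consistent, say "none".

Checking each candidate against the observations:
(A) mechanism M7 — parameter X elevated +; signal on channel 3 +; signal on channel 4 +; flag F2 raised +; indicator I2 active -
(B) mechanism M1 — accounts for every observation (flag F2 raised through parameter Y elevated → flag F2 raised)
(C) mechanism M4 — fails on parameter X elevated, flag F2 raised (predicts parameter X depressed, not parameter X elevated)
(D) process P2 — fails on parameter X elevated, indicator I2 active (predicts parameter X depressed, not parameter X elevated)
(B) is the only candidate with no mismatches.

B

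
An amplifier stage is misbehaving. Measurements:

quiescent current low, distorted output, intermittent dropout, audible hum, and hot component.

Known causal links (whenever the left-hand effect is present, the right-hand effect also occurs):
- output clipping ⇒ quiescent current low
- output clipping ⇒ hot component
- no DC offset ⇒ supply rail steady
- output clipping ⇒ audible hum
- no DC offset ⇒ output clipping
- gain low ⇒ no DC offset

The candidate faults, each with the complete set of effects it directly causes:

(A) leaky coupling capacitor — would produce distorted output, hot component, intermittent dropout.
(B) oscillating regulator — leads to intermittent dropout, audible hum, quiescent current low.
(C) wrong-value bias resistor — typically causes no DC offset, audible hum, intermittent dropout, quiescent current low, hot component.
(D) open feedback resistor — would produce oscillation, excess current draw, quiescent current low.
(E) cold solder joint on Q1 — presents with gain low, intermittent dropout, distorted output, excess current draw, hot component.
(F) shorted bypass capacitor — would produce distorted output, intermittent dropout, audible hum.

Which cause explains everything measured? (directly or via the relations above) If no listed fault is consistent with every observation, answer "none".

E

Testing each hypothesis:
(A) leaky coupling capacitor — quiescent current low NO; distorted output yes; intermittent dropout yes; audible hum NO; hot component yes
(B) oscillating regulator — quiescent current low yes; distorted output NO; intermittent dropout yes; audible hum yes; hot component NO
(C) wrong-value bias resistor — does not account for distorted output
(D) open feedback resistor — quiescent current low yes; distorted output NO; intermittent dropout NO; audible hum NO; hot component NO
(E) cold solder joint on Q1 — quiescent current low yes (through gain low → no DC offset → output clipping → quiescent current low); distorted output yes; intermittent dropout yes; audible hum yes (through gain low → no DC offset → output clipping → audible hum); hot component yes
(F) shorted bypass capacitor — quiescent current low NO; distorted output yes; intermittent dropout yes; audible hum yes; hot component NO
(E) is the only candidate with no mismatches.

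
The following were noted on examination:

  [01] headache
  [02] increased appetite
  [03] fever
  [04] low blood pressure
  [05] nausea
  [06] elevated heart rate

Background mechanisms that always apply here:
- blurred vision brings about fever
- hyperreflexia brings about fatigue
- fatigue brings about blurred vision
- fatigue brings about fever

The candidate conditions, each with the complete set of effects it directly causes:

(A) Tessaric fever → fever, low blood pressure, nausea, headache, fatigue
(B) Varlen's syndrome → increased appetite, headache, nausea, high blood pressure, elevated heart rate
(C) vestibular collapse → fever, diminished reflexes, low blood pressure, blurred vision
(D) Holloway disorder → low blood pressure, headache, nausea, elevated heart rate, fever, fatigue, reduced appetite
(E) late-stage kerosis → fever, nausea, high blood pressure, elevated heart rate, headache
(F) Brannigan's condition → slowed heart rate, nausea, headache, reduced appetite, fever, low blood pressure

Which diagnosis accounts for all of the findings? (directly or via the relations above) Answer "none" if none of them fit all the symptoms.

Testing each hypothesis:
(A) Tessaric fever — does not account for increased appetite, elevated heart rate
(B) Varlen's syndrome — fails on fever, low blood pressure (predicts high blood pressure, not low blood pressure)
(C) vestibular collapse — headache NO; increased appetite NO; fever yes; low blood pressure yes; nausea NO; elevated heart rate NO
(D) Holloway disorder — headache yes; increased appetite NO; fever yes; low blood pressure yes; nausea yes; elevated heart rate yes
(E) late-stage kerosis — fails on increased appetite, low blood pressure (predicts high blood pressure, not low blood pressure)
(F) Brannigan's condition — headache yes; increased appetite NO; fever yes; low blood pressure yes; nausea yes; elevated heart rate NO
None of the listed candidates fits everything.

none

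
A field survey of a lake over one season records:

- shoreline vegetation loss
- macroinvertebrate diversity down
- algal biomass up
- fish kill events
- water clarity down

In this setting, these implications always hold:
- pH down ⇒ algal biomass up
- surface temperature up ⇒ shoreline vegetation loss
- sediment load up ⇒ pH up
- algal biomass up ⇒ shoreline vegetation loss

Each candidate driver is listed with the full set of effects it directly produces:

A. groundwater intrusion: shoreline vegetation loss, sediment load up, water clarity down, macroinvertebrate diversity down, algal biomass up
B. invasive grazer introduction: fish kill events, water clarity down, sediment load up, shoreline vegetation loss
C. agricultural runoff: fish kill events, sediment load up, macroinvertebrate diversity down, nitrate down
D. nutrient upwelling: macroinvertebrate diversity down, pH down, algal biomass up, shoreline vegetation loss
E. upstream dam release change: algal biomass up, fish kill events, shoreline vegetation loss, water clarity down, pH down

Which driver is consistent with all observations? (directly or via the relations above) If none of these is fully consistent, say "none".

none

For each candidate, compare predicted effects to what was observed:
(A) groundwater intrusion — does not account for fish kill events
(B) invasive grazer introduction — shoreline vegetation loss match; macroinvertebrate diversity down miss; algal biomass up miss; fish kill events match; water clarity down match
(C) agricultural runoff — does not account for shoreline vegetation loss, algal biomass up, water clarity down
(D) nutrient upwelling — shoreline vegetation loss match; macroinvertebrate diversity down match; algal biomass up match; fish kill events miss; water clarity down miss
(E) upstream dam release change — shoreline vegetation loss match; macroinvertebrate diversity down miss; algal biomass up match; fish kill events match; water clarity down match
Every candidate fails on at least one observation.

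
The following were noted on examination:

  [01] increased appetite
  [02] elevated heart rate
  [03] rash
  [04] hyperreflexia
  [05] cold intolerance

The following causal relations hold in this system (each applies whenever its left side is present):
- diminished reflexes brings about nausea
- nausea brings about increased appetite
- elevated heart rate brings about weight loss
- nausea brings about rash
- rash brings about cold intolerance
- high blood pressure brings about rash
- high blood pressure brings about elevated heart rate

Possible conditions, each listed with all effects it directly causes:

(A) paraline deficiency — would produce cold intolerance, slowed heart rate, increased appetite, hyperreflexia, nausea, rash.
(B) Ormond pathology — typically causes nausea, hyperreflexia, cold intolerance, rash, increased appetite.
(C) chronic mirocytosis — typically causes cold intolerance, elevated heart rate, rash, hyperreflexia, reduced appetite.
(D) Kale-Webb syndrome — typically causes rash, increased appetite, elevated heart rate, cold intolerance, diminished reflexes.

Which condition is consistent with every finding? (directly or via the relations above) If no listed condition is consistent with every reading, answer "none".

none

Per-candidate check:
(A) paraline deficiency — fails on elevated heart rate (predicts slowed heart rate, not elevated heart rate)
(B) Ormond pathology — increased appetite +; elevated heart rate -; rash +; hyperreflexia +; cold intolerance +
(C) chronic mirocytosis — increased appetite -; elevated heart rate +; rash +; hyperreflexia +; cold intolerance +
(D) Kale-Webb syndrome — fails on hyperreflexia (predicts diminished reflexes, not hyperreflexia)
None of the listed candidates fits everything.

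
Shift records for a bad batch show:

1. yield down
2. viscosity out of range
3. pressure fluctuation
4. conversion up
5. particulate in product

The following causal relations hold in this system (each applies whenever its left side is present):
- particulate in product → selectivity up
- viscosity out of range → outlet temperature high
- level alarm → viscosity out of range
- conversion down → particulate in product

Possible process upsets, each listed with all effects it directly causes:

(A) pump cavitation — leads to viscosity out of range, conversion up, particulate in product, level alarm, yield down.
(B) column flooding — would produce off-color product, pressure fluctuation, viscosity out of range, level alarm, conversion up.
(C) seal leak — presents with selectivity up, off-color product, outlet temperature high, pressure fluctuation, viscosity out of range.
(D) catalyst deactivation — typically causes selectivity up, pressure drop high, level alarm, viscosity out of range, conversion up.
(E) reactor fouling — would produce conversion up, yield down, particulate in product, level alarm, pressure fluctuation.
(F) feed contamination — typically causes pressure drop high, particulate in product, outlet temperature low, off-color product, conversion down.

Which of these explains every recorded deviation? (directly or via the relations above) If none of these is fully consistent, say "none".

E

For each candidate, compare predicted effects to what was observed:
(A) pump cavitation — does not account for pressure fluctuation
(B) column flooding — yield down NO; viscosity out of range yes; pressure fluctuation yes; conversion up yes; particulate in product NO
(C) seal leak — does not account for yield down, conversion up, particulate in product
(D) catalyst deactivation — yield down NO; viscosity out of range yes; pressure fluctuation NO; conversion up yes; particulate in product NO
(E) reactor fouling — accounts for every observation (viscosity out of range by level alarm → viscosity out of range)
(F) feed contamination — yield down NO; viscosity out of range NO; pressure fluctuation NO; conversion up NO; particulate in product yes
Only (E) is consistent with every observation.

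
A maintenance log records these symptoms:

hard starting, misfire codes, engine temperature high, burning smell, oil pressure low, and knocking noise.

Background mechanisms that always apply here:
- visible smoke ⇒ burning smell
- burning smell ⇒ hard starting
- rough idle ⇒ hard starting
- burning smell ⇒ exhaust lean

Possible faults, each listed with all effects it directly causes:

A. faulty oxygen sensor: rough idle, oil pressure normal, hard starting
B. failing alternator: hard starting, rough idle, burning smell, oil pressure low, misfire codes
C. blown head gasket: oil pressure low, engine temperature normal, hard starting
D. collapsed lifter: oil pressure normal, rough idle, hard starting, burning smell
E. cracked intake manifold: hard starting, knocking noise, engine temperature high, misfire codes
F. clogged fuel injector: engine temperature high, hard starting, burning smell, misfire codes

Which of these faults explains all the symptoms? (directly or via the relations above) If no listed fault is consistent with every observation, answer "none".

Checking each candidate against the observations:
(A) faulty oxygen sensor — hard starting ✓; misfire codes ✗; engine temperature high ✗; burning smell ✗; oil pressure low ✗; knocking noise ✗
(B) failing alternator — does not account for engine temperature high, knocking noise
(C) blown head gasket — hard starting ✓; misfire codes ✗; engine temperature high ✗; burning smell ✗; oil pressure low ✓; knocking noise ✗
(D) collapsed lifter — fails on misfire codes, engine temperature high, oil pressure low, knocking noise (predicts oil pressure normal, not oil pressure low)
(E) cracked intake manifold — does not account for burning smell, oil pressure low
(F) clogged fuel injector — does not account for oil pressure low, knocking noise
None of the listed candidates fits everything.

none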